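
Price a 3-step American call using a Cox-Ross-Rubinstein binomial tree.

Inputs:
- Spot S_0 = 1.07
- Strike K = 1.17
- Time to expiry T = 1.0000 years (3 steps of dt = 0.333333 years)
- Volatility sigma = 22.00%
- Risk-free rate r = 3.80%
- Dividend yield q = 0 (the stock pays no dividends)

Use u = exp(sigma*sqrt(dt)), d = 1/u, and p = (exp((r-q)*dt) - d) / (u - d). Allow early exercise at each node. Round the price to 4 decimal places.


dt = T/N = 0.333333
u = exp(sigma*sqrt(dt)) = 1.135436; d = 1/u = 0.880719
p = (exp((r-q)*dt) - d) / (u - d) = 0.518333
Discount per step: exp(-r*dt) = 0.987413
Stock lattice S(k, i) with i counting down-moves:
  k=0: S(0,0) = 1.0700
  k=1: S(1,0) = 1.2149; S(1,1) = 0.9424
  k=2: S(2,0) = 1.3795; S(2,1) = 1.0700; S(2,2) = 0.8300
  k=3: S(3,0) = 1.5663; S(3,1) = 1.2149; S(3,2) = 0.9424; S(3,3) = 0.7310
Terminal payoffs V(N, i) = max(S_T - K, 0):
  V(3,0) = 0.396290; V(3,1) = 0.044917; V(3,2) = 0.000000; V(3,3) = 0.000000
Backward induction: V(k, i) = exp(-r*dt) * [p * V(k+1, i) + (1-p) * V(k+1, i+1)]; then take max(V_cont, immediate exercise) for American.
  V(2,0) = exp(-r*dt) * [p*0.396290 + (1-p)*0.044917] = 0.224187; exercise = 0.209461; V(2,0) = max -> 0.224187
  V(2,1) = exp(-r*dt) * [p*0.044917 + (1-p)*0.000000] = 0.022989; exercise = 0.000000; V(2,1) = max -> 0.022989
  V(2,2) = exp(-r*dt) * [p*0.000000 + (1-p)*0.000000] = 0.000000; exercise = 0.000000; V(2,2) = max -> 0.000000
  V(1,0) = exp(-r*dt) * [p*0.224187 + (1-p)*0.022989] = 0.125675; exercise = 0.044917; V(1,0) = max -> 0.125675
  V(1,1) = exp(-r*dt) * [p*0.022989 + (1-p)*0.000000] = 0.011766; exercise = 0.000000; V(1,1) = max -> 0.011766
  V(0,0) = exp(-r*dt) * [p*0.125675 + (1-p)*0.011766] = 0.069917; exercise = 0.000000; V(0,0) = max -> 0.069917

Answer: Price = V(0,0) = 0.0699


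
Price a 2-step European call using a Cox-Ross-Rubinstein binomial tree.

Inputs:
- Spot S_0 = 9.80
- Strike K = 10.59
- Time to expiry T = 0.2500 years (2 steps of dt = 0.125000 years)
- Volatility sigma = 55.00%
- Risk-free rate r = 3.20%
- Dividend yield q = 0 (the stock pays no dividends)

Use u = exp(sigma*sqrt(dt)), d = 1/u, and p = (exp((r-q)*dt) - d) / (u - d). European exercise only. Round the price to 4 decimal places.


dt = T/N = 0.125000
u = exp(sigma*sqrt(dt)) = 1.214648; d = 1/u = 0.823284
p = (exp((r-q)*dt) - d) / (u - d) = 0.461780
Discount per step: exp(-r*dt) = 0.996008
Stock lattice S(k, i) with i counting down-moves:
  k=0: S(0,0) = 9.8000
  k=1: S(1,0) = 11.9036; S(1,1) = 8.0682
  k=2: S(2,0) = 14.4586; S(2,1) = 9.8000; S(2,2) = 6.6424
Terminal payoffs V(N, i) = max(S_T - K, 0):
  V(2,0) = 3.868625; V(2,1) = 0.000000; V(2,2) = 0.000000
Backward induction: V(k, i) = exp(-r*dt) * [p * V(k+1, i) + (1-p) * V(k+1, i+1)].
  V(1,0) = exp(-r*dt) * [p*3.868625 + (1-p)*0.000000] = 1.779323
  V(1,1) = exp(-r*dt) * [p*0.000000 + (1-p)*0.000000] = 0.000000
  V(0,0) = exp(-r*dt) * [p*1.779323 + (1-p)*0.000000] = 0.818376

Answer: Price = V(0,0) = 0.8184


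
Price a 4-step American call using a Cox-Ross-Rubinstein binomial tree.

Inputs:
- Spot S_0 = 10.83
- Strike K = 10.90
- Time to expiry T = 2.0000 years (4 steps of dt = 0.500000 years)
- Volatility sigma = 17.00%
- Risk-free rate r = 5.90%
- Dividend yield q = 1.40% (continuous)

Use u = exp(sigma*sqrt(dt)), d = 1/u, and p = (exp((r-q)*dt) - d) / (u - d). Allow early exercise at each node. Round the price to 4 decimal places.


dt = T/N = 0.500000
u = exp(sigma*sqrt(dt)) = 1.127732; d = 1/u = 0.886736
p = (exp((r-q)*dt) - d) / (u - d) = 0.564405
Discount per step: exp(-r*dt) = 0.970931
Stock lattice S(k, i) with i counting down-moves:
  k=0: S(0,0) = 10.8300
  k=1: S(1,0) = 12.2133; S(1,1) = 9.6033
  k=2: S(2,0) = 13.7734; S(2,1) = 10.8300; S(2,2) = 8.5156
  k=3: S(3,0) = 15.5327; S(3,1) = 12.2133; S(3,2) = 9.6033; S(3,3) = 7.5511
  k=4: S(4,0) = 17.5167; S(4,1) = 13.7734; S(4,2) = 10.8300; S(4,3) = 8.5156; S(4,4) = 6.6958
Terminal payoffs V(N, i) = max(S_T - K, 0):
  V(4,0) = 6.616664; V(4,1) = 2.873361; V(4,2) = 0.000000; V(4,3) = 0.000000; V(4,4) = 0.000000
Backward induction: V(k, i) = exp(-r*dt) * [p * V(k+1, i) + (1-p) * V(k+1, i+1)]; then take max(V_cont, immediate exercise) for American.
  V(3,0) = exp(-r*dt) * [p*6.616664 + (1-p)*2.873361] = 4.841159; exercise = 4.632654; V(3,0) = max -> 4.841159
  V(3,1) = exp(-r*dt) * [p*2.873361 + (1-p)*0.000000] = 1.574597; exercise = 1.313333; V(3,1) = max -> 1.574597
  V(3,2) = exp(-r*dt) * [p*0.000000 + (1-p)*0.000000] = 0.000000; exercise = 0.000000; V(3,2) = max -> 0.000000
  V(3,3) = exp(-r*dt) * [p*0.000000 + (1-p)*0.000000] = 0.000000; exercise = 0.000000; V(3,3) = max -> 0.000000
  V(2,0) = exp(-r*dt) * [p*4.841159 + (1-p)*1.574597] = 3.318895; exercise = 2.873361; V(2,0) = max -> 3.318895
  V(2,1) = exp(-r*dt) * [p*1.574597 + (1-p)*0.000000] = 0.862876; exercise = 0.000000; V(2,1) = max -> 0.862876
  V(2,2) = exp(-r*dt) * [p*0.000000 + (1-p)*0.000000] = 0.000000; exercise = 0.000000; V(2,2) = max -> 0.000000
  V(1,0) = exp(-r*dt) * [p*3.318895 + (1-p)*0.862876] = 2.183687; exercise = 1.313333; V(1,0) = max -> 2.183687
  V(1,1) = exp(-r*dt) * [p*0.862876 + (1-p)*0.000000] = 0.472855; exercise = 0.000000; V(1,1) = max -> 0.472855
  V(0,0) = exp(-r*dt) * [p*2.183687 + (1-p)*0.472855] = 1.396642; exercise = 0.000000; V(0,0) = max -> 1.396642

Answer: Price = V(0,0) = 1.3966


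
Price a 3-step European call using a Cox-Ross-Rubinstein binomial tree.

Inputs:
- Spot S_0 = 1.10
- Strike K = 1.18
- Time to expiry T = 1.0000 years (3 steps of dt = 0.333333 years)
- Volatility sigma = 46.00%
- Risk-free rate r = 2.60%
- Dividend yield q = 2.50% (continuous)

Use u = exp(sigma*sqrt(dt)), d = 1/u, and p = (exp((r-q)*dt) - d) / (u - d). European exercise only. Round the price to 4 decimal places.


Answer: Price = V(0,0) = 0.1803

Derivation:
dt = T/N = 0.333333
u = exp(sigma*sqrt(dt)) = 1.304189; d = 1/u = 0.766760
p = (exp((r-q)*dt) - d) / (u - d) = 0.434613
Discount per step: exp(-r*dt) = 0.991371
Stock lattice S(k, i) with i counting down-moves:
  k=0: S(0,0) = 1.1000
  k=1: S(1,0) = 1.4346; S(1,1) = 0.8434
  k=2: S(2,0) = 1.8710; S(2,1) = 1.1000; S(2,2) = 0.6467
  k=3: S(3,0) = 2.4401; S(3,1) = 1.4346; S(3,2) = 0.8434; S(3,3) = 0.4959
Terminal payoffs V(N, i) = max(S_T - K, 0):
  V(3,0) = 1.260135; V(3,1) = 0.254608; V(3,2) = 0.000000; V(3,3) = 0.000000
Backward induction: V(k, i) = exp(-r*dt) * [p * V(k+1, i) + (1-p) * V(k+1, i+1)].
  V(2,0) = exp(-r*dt) * [p*1.260135 + (1-p)*0.254608] = 0.685654
  V(2,1) = exp(-r*dt) * [p*0.254608 + (1-p)*0.000000] = 0.109701
  V(2,2) = exp(-r*dt) * [p*0.000000 + (1-p)*0.000000] = 0.000000
  V(1,0) = exp(-r*dt) * [p*0.685654 + (1-p)*0.109701] = 0.356911
  V(1,1) = exp(-r*dt) * [p*0.109701 + (1-p)*0.000000] = 0.047266
  V(0,0) = exp(-r*dt) * [p*0.356911 + (1-p)*0.047266] = 0.180272


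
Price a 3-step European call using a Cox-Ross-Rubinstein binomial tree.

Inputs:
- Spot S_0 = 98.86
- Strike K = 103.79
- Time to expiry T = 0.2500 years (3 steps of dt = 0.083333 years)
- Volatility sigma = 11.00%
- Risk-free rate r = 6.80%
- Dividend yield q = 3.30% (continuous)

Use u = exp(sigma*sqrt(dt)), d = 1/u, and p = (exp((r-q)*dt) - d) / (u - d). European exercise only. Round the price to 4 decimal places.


Answer: Price = V(0,0) = 0.7582

Derivation:
dt = T/N = 0.083333
u = exp(sigma*sqrt(dt)) = 1.032264; d = 1/u = 0.968745
p = (exp((r-q)*dt) - d) / (u - d) = 0.538047
Discount per step: exp(-r*dt) = 0.994349
Stock lattice S(k, i) with i counting down-moves:
  k=0: S(0,0) = 98.8600
  k=1: S(1,0) = 102.0496; S(1,1) = 95.7701
  k=2: S(2,0) = 105.3421; S(2,1) = 98.8600; S(2,2) = 92.7768
  k=3: S(3,0) = 108.7408; S(3,1) = 102.0496; S(3,2) = 95.7701; S(3,3) = 89.8770
Terminal payoffs V(N, i) = max(S_T - K, 0):
  V(3,0) = 4.950847; V(3,1) = 0.000000; V(3,2) = 0.000000; V(3,3) = 0.000000
Backward induction: V(k, i) = exp(-r*dt) * [p * V(k+1, i) + (1-p) * V(k+1, i+1)].
  V(2,0) = exp(-r*dt) * [p*4.950847 + (1-p)*0.000000] = 2.648736
  V(2,1) = exp(-r*dt) * [p*0.000000 + (1-p)*0.000000] = 0.000000
  V(2,2) = exp(-r*dt) * [p*0.000000 + (1-p)*0.000000] = 0.000000
  V(1,0) = exp(-r*dt) * [p*2.648736 + (1-p)*0.000000] = 1.417092
  V(1,1) = exp(-r*dt) * [p*0.000000 + (1-p)*0.000000] = 0.000000
  V(0,0) = exp(-r*dt) * [p*1.417092 + (1-p)*0.000000] = 0.758154


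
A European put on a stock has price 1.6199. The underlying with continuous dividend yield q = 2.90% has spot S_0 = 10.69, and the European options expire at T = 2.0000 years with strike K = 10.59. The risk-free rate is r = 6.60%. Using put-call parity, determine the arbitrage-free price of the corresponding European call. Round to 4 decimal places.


Answer: Call price = 2.4271

Derivation:
Put-call parity: C - P = S_0 * exp(-qT) - K * exp(-rT).
S_0 * exp(-qT) = 10.6900 * 0.94364995 = 10.08761794
K * exp(-rT) = 10.5900 * 0.87634100 = 9.28045114
C = P + S*exp(-qT) - K*exp(-rT)
C = 1.6199 + 10.08761794 - 9.28045114 = 2.4271


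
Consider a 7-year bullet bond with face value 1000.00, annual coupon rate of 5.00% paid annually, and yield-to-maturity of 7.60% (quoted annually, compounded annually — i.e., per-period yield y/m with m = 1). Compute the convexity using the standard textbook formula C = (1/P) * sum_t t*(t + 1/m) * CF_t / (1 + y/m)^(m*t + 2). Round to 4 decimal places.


Answer: Convexity = 39.2286

Derivation:
Coupon per period c = face * coupon_rate / m = 50.000000
Periods per year m = 1; per-period yield y/m = 0.076000
Number of cashflows N = 7
Cashflows (t years, CF_t, discount factor 1/(1+y/m)^(m*t), PV):
  t = 1.0000: CF_t = 50.000000, DF = 0.929368, PV = 46.468401
  t = 2.0000: CF_t = 50.000000, DF = 0.863725, PV = 43.186247
  t = 3.0000: CF_t = 50.000000, DF = 0.802718, PV = 40.135917
  t = 4.0000: CF_t = 50.000000, DF = 0.746021, PV = 37.301038
  t = 5.0000: CF_t = 50.000000, DF = 0.693328, PV = 34.666392
  t = 6.0000: CF_t = 50.000000, DF = 0.644357, PV = 32.217837
  t = 7.0000: CF_t = 1050.000000, DF = 0.598845, PV = 628.786776
Price P = sum_t PV_t = 862.762609
Convexity numerator sum_t t*(t + 1/m) * CF_t / (1+y/m)^(m*t + 2):
  t = 1.0000: term = 80.271834
  t = 2.0000: term = 223.806229
  t = 3.0000: term = 415.996708
  t = 4.0000: term = 644.356735
  t = 5.0000: term = 898.266823
  t = 6.0000: term = 1168.748655
  t = 7.0000: term = 30413.533773
Convexity = (1/P) * sum = 33844.980757 / 862.762609 = 39.228613


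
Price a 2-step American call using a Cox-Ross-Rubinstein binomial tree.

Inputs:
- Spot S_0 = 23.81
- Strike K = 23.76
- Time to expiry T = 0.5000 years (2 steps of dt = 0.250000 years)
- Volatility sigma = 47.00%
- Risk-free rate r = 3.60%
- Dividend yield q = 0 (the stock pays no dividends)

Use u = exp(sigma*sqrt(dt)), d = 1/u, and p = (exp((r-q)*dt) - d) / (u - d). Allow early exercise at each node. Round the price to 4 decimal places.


Answer: Price = V(0,0) = 3.0113

Derivation:
dt = T/N = 0.250000
u = exp(sigma*sqrt(dt)) = 1.264909; d = 1/u = 0.790571
p = (exp((r-q)*dt) - d) / (u - d) = 0.460578
Discount per step: exp(-r*dt) = 0.991040
Stock lattice S(k, i) with i counting down-moves:
  k=0: S(0,0) = 23.8100
  k=1: S(1,0) = 30.1175; S(1,1) = 18.8235
  k=2: S(2,0) = 38.0959; S(2,1) = 23.8100; S(2,2) = 14.8813
Terminal payoffs V(N, i) = max(S_T - K, 0):
  V(2,0) = 14.335862; V(2,1) = 0.050000; V(2,2) = 0.000000
Backward induction: V(k, i) = exp(-r*dt) * [p * V(k+1, i) + (1-p) * V(k+1, i+1)]; then take max(V_cont, immediate exercise) for American.
  V(1,0) = exp(-r*dt) * [p*14.335862 + (1-p)*0.050000] = 6.570358; exercise = 6.357478; V(1,0) = max -> 6.570358
  V(1,1) = exp(-r*dt) * [p*0.050000 + (1-p)*0.000000] = 0.022823; exercise = 0.000000; V(1,1) = max -> 0.022823
  V(0,0) = exp(-r*dt) * [p*6.570358 + (1-p)*0.022823] = 3.011252; exercise = 0.050000; V(0,0) = max -> 3.011252


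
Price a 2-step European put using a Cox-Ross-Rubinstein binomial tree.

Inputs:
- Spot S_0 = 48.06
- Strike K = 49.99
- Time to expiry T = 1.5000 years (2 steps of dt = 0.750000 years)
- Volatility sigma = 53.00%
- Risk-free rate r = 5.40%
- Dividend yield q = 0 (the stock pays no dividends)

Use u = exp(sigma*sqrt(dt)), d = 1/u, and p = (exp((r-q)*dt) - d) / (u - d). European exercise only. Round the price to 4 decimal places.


dt = T/N = 0.750000
u = exp(sigma*sqrt(dt)) = 1.582480; d = 1/u = 0.631919
p = (exp((r-q)*dt) - d) / (u - d) = 0.430706
Discount per step: exp(-r*dt) = 0.960309
Stock lattice S(k, i) with i counting down-moves:
  k=0: S(0,0) = 48.0600
  k=1: S(1,0) = 76.0540; S(1,1) = 30.3700
  k=2: S(2,0) = 120.3540; S(2,1) = 48.0600; S(2,2) = 19.1914
Terminal payoffs V(N, i) = max(K - S_T, 0):
  V(2,0) = 0.000000; V(2,1) = 1.930000; V(2,2) = 30.798580
Backward induction: V(k, i) = exp(-r*dt) * [p * V(k+1, i) + (1-p) * V(k+1, i+1)].
  V(1,0) = exp(-r*dt) * [p*0.000000 + (1-p)*1.930000] = 1.055128
  V(1,1) = exp(-r*dt) * [p*1.930000 + (1-p)*30.798580] = 17.635810
  V(0,0) = exp(-r*dt) * [p*1.055128 + (1-p)*17.635810] = 10.077885

Answer: Price = V(0,0) = 10.0779


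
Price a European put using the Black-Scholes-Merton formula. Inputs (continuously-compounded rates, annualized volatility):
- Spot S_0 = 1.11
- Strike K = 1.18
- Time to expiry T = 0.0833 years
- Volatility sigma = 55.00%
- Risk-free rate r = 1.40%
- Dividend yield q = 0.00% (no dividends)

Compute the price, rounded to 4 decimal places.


Answer: Price = 0.1118

Derivation:
d1 = (ln(S/K) + (r - q + 0.5*sigma^2) * T) / (sigma * sqrt(T)) = -0.29853362
d2 = d1 - sigma * sqrt(T) = -0.45727319
exp(-rT) = 0.99883448; exp(-qT) = 1.00000000
P = K * exp(-rT) * N(-d2) - S_0 * exp(-qT) * N(-d1)
N(-d1) = 0.61735204; N(-d2) = 0.67626265
P = 1.1800 * 0.99883448 * 0.67626265 - 1.1100 * 1.00000000 * 0.61735204 = 0.1118


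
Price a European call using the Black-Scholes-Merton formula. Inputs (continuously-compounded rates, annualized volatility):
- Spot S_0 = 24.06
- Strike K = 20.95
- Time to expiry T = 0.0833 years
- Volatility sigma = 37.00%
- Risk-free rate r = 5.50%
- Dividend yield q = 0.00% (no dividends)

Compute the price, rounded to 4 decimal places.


d1 = (ln(S/K) + (r - q + 0.5*sigma^2) * T) / (sigma * sqrt(T)) = 1.39243026
d2 = d1 - sigma * sqrt(T) = 1.28564182
exp(-rT) = 0.99542898; exp(-qT) = 1.00000000
C = S_0 * exp(-qT) * N(d1) - K * exp(-rT) * N(d2)
N(d1) = 0.91810393; N(d2) = 0.90071595
C = 24.0600 * 1.00000000 * 0.91810393 - 20.9500 * 0.99542898 * 0.90071595 = 3.3058

Answer: Price = 3.3058


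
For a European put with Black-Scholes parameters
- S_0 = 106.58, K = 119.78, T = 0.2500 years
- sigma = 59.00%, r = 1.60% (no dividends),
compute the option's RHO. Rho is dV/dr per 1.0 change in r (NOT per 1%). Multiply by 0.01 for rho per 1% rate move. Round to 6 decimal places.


Answer: Rho = -20.933116

Derivation:
d1 = -0.2347401694; d2 = -0.5297401694
phi(d1) = 0.3881008670; exp(-qT) = 1.0000000000; exp(-rT) = 0.9960079893
N(-d2) = 0.7018539535
Rho = -K*T*exp(-rT)*N(-d2) = -119.7800 * 0.2500 * 0.9960079893 * 0.7018539535 = -20.933116


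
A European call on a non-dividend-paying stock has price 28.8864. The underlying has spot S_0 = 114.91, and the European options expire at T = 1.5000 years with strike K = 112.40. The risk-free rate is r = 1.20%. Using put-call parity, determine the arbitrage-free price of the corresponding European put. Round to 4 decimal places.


Answer: Put price = 24.3713

Derivation:
Put-call parity: C - P = S_0 * exp(-qT) - K * exp(-rT).
S_0 * exp(-qT) = 114.9100 * 1.00000000 = 114.91000000
K * exp(-rT) = 112.4000 * 0.98216103 = 110.39490004
P = C - S*exp(-qT) + K*exp(-rT)
P = 28.8864 - 114.91000000 + 110.39490004 = 24.3713


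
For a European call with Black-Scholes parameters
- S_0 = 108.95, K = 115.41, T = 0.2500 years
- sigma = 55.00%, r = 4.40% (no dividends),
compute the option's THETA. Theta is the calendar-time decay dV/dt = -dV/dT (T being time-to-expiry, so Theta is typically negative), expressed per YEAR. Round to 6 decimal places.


Answer: Theta = -25.799126

Derivation:
d1 = -0.0319616147; d2 = -0.3069616147
phi(d1) = 0.3987385637; exp(-qT) = 1.0000000000; exp(-rT) = 0.9890602788
Theta = -S*exp(-qT)*phi(d1)*sigma/(2*sqrt(T)) - r*K*exp(-rT)*N(d2) + q*S*exp(-qT)*N(d1)
N(d1) = 0.4872513311; N(d2) = 0.3794362948; sqrt(T) = 0.5000000000
Term 1 = -108.9500 * 1.0000000000 * 0.3987385637 * 0.5500 / (2 * 0.5000000000) = -23.8934115833
Term 2 = -0.0440 * 115.4100 * 0.9890602788 * 0.3794362948 = -1.9057141077
Term 3 = 0 (no dividend yield, q = 0)
Theta = -23.8934115833 + (-1.9057141077) + (0.0000000000) = -25.799126


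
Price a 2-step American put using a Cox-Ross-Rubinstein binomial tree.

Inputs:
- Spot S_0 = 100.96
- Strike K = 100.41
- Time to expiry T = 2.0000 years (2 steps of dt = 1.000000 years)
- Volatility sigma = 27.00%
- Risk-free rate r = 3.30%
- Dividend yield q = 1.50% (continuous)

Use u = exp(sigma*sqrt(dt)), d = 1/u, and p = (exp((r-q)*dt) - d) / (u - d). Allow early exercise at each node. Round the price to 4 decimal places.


Answer: Price = V(0,0) = 12.0555

Derivation:
dt = T/N = 1.000000
u = exp(sigma*sqrt(dt)) = 1.309964; d = 1/u = 0.763379
p = (exp((r-q)*dt) - d) / (u - d) = 0.466137
Discount per step: exp(-r*dt) = 0.967539
Stock lattice S(k, i) with i counting down-moves:
  k=0: S(0,0) = 100.9600
  k=1: S(1,0) = 132.2540; S(1,1) = 77.0708
  k=2: S(2,0) = 173.2481; S(2,1) = 100.9600; S(2,2) = 58.8343
Terminal payoffs V(N, i) = max(K - S_T, 0):
  V(2,0) = 0.000000; V(2,1) = 0.000000; V(2,2) = 41.575736
Backward induction: V(k, i) = exp(-r*dt) * [p * V(k+1, i) + (1-p) * V(k+1, i+1)]; then take max(V_cont, immediate exercise) for American.
  V(1,0) = exp(-r*dt) * [p*0.000000 + (1-p)*0.000000] = 0.000000; exercise = 0.000000; V(1,0) = max -> 0.000000
  V(1,1) = exp(-r*dt) * [p*0.000000 + (1-p)*41.575736] = 21.475241; exercise = 23.339206; V(1,1) = max -> 23.339206
  V(0,0) = exp(-r*dt) * [p*0.000000 + (1-p)*23.339206] = 12.055471; exercise = 0.000000; V(0,0) = max -> 12.055471


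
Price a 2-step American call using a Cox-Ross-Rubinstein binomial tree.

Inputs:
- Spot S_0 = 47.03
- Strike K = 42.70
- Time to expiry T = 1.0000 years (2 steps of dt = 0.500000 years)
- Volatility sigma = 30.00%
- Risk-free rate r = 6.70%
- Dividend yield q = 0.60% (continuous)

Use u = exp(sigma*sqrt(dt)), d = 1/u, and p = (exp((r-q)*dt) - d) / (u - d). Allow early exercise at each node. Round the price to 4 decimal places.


dt = T/N = 0.500000
u = exp(sigma*sqrt(dt)) = 1.236311; d = 1/u = 0.808858
p = (exp((r-q)*dt) - d) / (u - d) = 0.519617
Discount per step: exp(-r*dt) = 0.967055
Stock lattice S(k, i) with i counting down-moves:
  k=0: S(0,0) = 47.0300
  k=1: S(1,0) = 58.1437; S(1,1) = 38.0406
  k=2: S(2,0) = 71.8837; S(2,1) = 47.0300; S(2,2) = 30.7694
Terminal payoffs V(N, i) = max(S_T - K, 0):
  V(2,0) = 29.183716; V(2,1) = 4.330000; V(2,2) = 0.000000
Backward induction: V(k, i) = exp(-r*dt) * [p * V(k+1, i) + (1-p) * V(k+1, i+1)]; then take max(V_cont, immediate exercise) for American.
  V(1,0) = exp(-r*dt) * [p*29.183716 + (1-p)*4.330000] = 16.676297; exercise = 15.443711; V(1,0) = max -> 16.676297
  V(1,1) = exp(-r*dt) * [p*4.330000 + (1-p)*0.000000] = 2.175817; exercise = 0.000000; V(1,1) = max -> 2.175817
  V(0,0) = exp(-r*dt) * [p*16.676297 + (1-p)*2.175817] = 9.390601; exercise = 4.330000; V(0,0) = max -> 9.390601

Answer: Price = V(0,0) = 9.3906


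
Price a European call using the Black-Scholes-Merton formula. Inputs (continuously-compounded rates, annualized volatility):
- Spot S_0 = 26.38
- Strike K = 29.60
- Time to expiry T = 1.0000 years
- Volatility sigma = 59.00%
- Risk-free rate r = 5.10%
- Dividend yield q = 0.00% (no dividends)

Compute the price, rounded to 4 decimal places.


Answer: Price = 5.4853

Derivation:
d1 = (ln(S/K) + (r - q + 0.5*sigma^2) * T) / (sigma * sqrt(T)) = 0.18624032
d2 = d1 - sigma * sqrt(T) = -0.40375968
exp(-rT) = 0.95027867; exp(-qT) = 1.00000000
C = S_0 * exp(-qT) * N(d1) - K * exp(-rT) * N(d2)
N(d1) = 0.57387184; N(d2) = 0.34319472
C = 26.3800 * 1.00000000 * 0.57387184 - 29.6000 * 0.95027867 * 0.34319472 = 5.4853


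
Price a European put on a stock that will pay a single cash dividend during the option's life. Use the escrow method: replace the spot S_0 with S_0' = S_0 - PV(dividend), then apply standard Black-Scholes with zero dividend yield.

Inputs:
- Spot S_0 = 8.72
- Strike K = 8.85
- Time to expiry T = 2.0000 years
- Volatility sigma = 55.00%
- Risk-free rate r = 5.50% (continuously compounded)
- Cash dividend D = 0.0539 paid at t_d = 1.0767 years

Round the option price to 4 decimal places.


Answer: Price = 2.1568

Derivation:
PV(D) = D * exp(-r * t_d) = 0.0539 * 0.94250081 = 0.05080079
S_0' = S_0 - PV(D) = 8.7200 - 0.05080079 = 8.66919921
d1 = (ln(S_0'/K) + (r + sigma^2/2)*T) / (sigma*sqrt(T)) = 0.50379296
d2 = d1 - sigma*sqrt(T) = -0.27402449
exp(-rT) = 0.89583414
N(-d1) = 0.30720344; N(-d2) = 0.60796710
P = K * exp(-rT) * N(-d2) - S_0' * N(-d1) = 8.8500 * 0.89583414 * 0.60796710 - 8.66919921 * 0.30720344 = 2.1568


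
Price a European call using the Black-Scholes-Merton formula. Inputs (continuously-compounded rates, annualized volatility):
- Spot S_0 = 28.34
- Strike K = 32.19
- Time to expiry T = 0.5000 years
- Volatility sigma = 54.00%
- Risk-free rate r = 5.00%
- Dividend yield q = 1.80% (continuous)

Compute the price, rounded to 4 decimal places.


d1 = (ln(S/K) + (r - q + 0.5*sigma^2) * T) / (sigma * sqrt(T)) = -0.10078003
d2 = d1 - sigma * sqrt(T) = -0.48261769
exp(-rT) = 0.97530991; exp(-qT) = 0.99104038
C = S_0 * exp(-qT) * N(d1) - K * exp(-rT) * N(d2)
N(d1) = 0.45986254; N(d2) = 0.31468361
C = 28.3400 * 0.99104038 * 0.45986254 - 32.1900 * 0.97530991 * 0.31468361 = 3.0362

Answer: Price = 3.0362


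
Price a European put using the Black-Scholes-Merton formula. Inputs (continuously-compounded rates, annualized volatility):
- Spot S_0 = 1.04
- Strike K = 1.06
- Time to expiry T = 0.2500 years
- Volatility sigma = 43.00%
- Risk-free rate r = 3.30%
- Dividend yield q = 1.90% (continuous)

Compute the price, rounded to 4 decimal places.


d1 = (ln(S/K) + (r - q + 0.5*sigma^2) * T) / (sigma * sqrt(T)) = 0.03518281
d2 = d1 - sigma * sqrt(T) = -0.17981719
exp(-rT) = 0.99178394; exp(-qT) = 0.99526126
P = K * exp(-rT) * N(-d2) - S_0 * exp(-qT) * N(-d1)
N(-d1) = 0.48596698; N(-d2) = 0.57135195
P = 1.0600 * 0.99178394 * 0.57135195 - 1.0400 * 0.99526126 * 0.48596698 = 0.0976

Answer: Price = 0.0976


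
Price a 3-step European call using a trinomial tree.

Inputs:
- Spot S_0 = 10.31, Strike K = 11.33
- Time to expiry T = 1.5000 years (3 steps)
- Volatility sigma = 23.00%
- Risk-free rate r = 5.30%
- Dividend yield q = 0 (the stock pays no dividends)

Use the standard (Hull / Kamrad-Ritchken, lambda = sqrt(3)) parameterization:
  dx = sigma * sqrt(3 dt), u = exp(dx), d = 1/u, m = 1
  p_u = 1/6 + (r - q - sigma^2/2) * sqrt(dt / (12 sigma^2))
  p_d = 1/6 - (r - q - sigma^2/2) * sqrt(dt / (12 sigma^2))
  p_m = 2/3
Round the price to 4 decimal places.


dt = T/N = 0.500000; dx = sigma*sqrt(3*dt) = 0.281691
u = exp(dx) = 1.325370; d = 1/u = 0.754507
p_u = 0.190230, p_m = 0.666667, p_d = 0.143104
Discount per step: exp(-r*dt) = 0.973848
Stock lattice S(k, j) with j the centered position index:
  k=0: S(0,+0) = 10.3100
  k=1: S(1,-1) = 7.7790; S(1,+0) = 10.3100; S(1,+1) = 13.6646
  k=2: S(2,-2) = 5.8693; S(2,-1) = 7.7790; S(2,+0) = 10.3100; S(2,+1) = 13.6646; S(2,+2) = 18.1106
  k=3: S(3,-3) = 4.4284; S(3,-2) = 5.8693; S(3,-1) = 7.7790; S(3,+0) = 10.3100; S(3,+1) = 13.6646; S(3,+2) = 18.1106; S(3,+3) = 24.0032
Terminal payoffs V(N, j) = max(S_T - K, 0):
  V(3,-3) = 0.000000; V(3,-2) = 0.000000; V(3,-1) = 0.000000; V(3,+0) = 0.000000; V(3,+1) = 2.334560; V(3,+2) = 6.780592; V(3,+3) = 12.673227
Backward induction: V(k, j) = exp(-r*dt) * [p_u * V(k+1, j+1) + p_m * V(k+1, j) + p_d * V(k+1, j-1)]
  V(2,-2) = exp(-r*dt) * [p_u*0.000000 + p_m*0.000000 + p_d*0.000000] = 0.000000
  V(2,-1) = exp(-r*dt) * [p_u*0.000000 + p_m*0.000000 + p_d*0.000000] = 0.000000
  V(2,+0) = exp(-r*dt) * [p_u*2.334560 + p_m*0.000000 + p_d*0.000000] = 0.432488
  V(2,+1) = exp(-r*dt) * [p_u*6.780592 + p_m*2.334560 + p_d*0.000000] = 2.771808
  V(2,+2) = exp(-r*dt) * [p_u*12.673227 + p_m*6.780592 + p_d*2.334560] = 7.075301
  V(1,-1) = exp(-r*dt) * [p_u*0.432488 + p_m*0.000000 + p_d*0.000000] = 0.080121
  V(1,+0) = exp(-r*dt) * [p_u*2.771808 + p_m*0.432488 + p_d*0.000000] = 0.794276
  V(1,+1) = exp(-r*dt) * [p_u*7.075301 + p_m*2.771808 + p_d*0.432488] = 3.170552
  V(0,+0) = exp(-r*dt) * [p_u*3.170552 + p_m*0.794276 + p_d*0.080121] = 1.114195

Answer: Price = V(0,0) = 1.1142


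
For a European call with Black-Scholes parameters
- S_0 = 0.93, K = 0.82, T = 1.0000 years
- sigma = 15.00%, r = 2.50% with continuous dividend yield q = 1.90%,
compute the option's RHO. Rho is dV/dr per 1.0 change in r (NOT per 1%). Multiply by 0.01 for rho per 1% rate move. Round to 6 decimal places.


d1 = 0.9542016393; d2 = 0.8042016393
phi(d1) = 0.2530447528; exp(-qT) = 0.9811793622; exp(-rT) = 0.9753099120
N(d2) = 0.7893597339
Rho = K*T*exp(-rT)*N(d2) = 0.8200 * 1.0000 * 0.9753099120 * 0.7893597339 = 0.631294

Answer: Rho = 0.631294


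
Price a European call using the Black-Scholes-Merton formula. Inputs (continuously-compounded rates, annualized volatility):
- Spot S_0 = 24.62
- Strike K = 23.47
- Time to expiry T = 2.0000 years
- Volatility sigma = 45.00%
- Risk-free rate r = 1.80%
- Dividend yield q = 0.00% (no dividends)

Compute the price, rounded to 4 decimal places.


d1 = (ln(S/K) + (r - q + 0.5*sigma^2) * T) / (sigma * sqrt(T)) = 0.44993379
d2 = d1 - sigma * sqrt(T) = -0.18646231
exp(-rT) = 0.96464029; exp(-qT) = 1.00000000
C = S_0 * exp(-qT) * N(d1) - K * exp(-rT) * N(d2)
N(d1) = 0.67362091; N(d2) = 0.42604112
C = 24.6200 * 1.00000000 * 0.67362091 - 23.4700 * 0.96464029 * 0.42604112 = 6.9389

Answer: Price = 6.9389


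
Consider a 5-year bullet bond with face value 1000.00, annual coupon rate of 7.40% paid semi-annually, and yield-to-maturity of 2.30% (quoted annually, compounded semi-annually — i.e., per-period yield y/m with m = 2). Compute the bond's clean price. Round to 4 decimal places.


Answer: Price = 1239.5863

Derivation:
Coupon per period c = face * coupon_rate / m = 37.000000
Periods per year m = 2; per-period yield y/m = 0.011500
Number of cashflows N = 10
Cashflows (t years, CF_t, discount factor 1/(1+y/m)^(m*t), PV):
  t = 0.5000: CF_t = 37.000000, DF = 0.988631, PV = 36.579338
  t = 1.0000: CF_t = 37.000000, DF = 0.977391, PV = 36.163458
  t = 1.5000: CF_t = 37.000000, DF = 0.966279, PV = 35.752306
  t = 2.0000: CF_t = 37.000000, DF = 0.955293, PV = 35.345829
  t = 2.5000: CF_t = 37.000000, DF = 0.944432, PV = 34.943974
  t = 3.0000: CF_t = 37.000000, DF = 0.933694, PV = 34.546687
  t = 3.5000: CF_t = 37.000000, DF = 0.923079, PV = 34.153917
  t = 4.0000: CF_t = 37.000000, DF = 0.912584, PV = 33.765612
  t = 4.5000: CF_t = 37.000000, DF = 0.902209, PV = 33.381722
  t = 5.0000: CF_t = 1037.000000, DF = 0.891951, PV = 924.953469
Price P = sum_t PV_t = 1239.586311


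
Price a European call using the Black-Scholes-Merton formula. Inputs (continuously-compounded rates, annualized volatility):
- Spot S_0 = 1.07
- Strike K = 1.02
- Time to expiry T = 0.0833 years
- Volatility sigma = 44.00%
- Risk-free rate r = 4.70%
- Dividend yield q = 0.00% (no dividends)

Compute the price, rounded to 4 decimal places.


Answer: Price = 0.0841

Derivation:
d1 = (ln(S/K) + (r - q + 0.5*sigma^2) * T) / (sigma * sqrt(T)) = 0.47116924
d2 = d1 - sigma * sqrt(T) = 0.34417759
exp(-rT) = 0.99609255; exp(-qT) = 1.00000000
C = S_0 * exp(-qT) * N(d1) - K * exp(-rT) * N(d2)
N(d1) = 0.68124006; N(d2) = 0.63464363
C = 1.0700 * 1.00000000 * 0.68124006 - 1.0200 * 0.99609255 * 0.63464363 = 0.0841


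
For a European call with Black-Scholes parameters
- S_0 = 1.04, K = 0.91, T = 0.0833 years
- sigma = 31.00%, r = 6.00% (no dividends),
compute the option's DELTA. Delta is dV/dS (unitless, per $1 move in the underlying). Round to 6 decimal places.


d1 = 1.5930450429; d2 = 1.5035736508
phi(d1) = 0.1121593347; exp(-qT) = 1.0000000000; exp(-rT) = 0.9950144692
N(d1) = 0.9444249566
Delta = exp(-qT) * N(d1) = 1.0000000000 * 0.9444249566 = 0.944425

Answer: Delta = 0.944425


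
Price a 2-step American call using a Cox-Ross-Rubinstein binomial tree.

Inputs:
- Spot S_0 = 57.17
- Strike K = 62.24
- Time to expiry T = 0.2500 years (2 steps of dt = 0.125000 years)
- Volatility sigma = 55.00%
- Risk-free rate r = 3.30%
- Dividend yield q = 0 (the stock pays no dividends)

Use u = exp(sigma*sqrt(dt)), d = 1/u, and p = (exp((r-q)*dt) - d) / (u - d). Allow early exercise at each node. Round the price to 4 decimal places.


Answer: Price = V(0,0) = 4.6819

Derivation:
dt = T/N = 0.125000
u = exp(sigma*sqrt(dt)) = 1.214648; d = 1/u = 0.823284
p = (exp((r-q)*dt) - d) / (u - d) = 0.462101
Discount per step: exp(-r*dt) = 0.995883
Stock lattice S(k, i) with i counting down-moves:
  k=0: S(0,0) = 57.1700
  k=1: S(1,0) = 69.4414; S(1,1) = 47.0671
  k=2: S(2,0) = 84.3469; S(2,1) = 57.1700; S(2,2) = 38.7496
Terminal payoffs V(N, i) = max(S_T - K, 0):
  V(2,0) = 22.106896; V(2,1) = 0.000000; V(2,2) = 0.000000
Backward induction: V(k, i) = exp(-r*dt) * [p * V(k+1, i) + (1-p) * V(k+1, i+1)]; then take max(V_cont, immediate exercise) for American.
  V(1,0) = exp(-r*dt) * [p*22.106896 + (1-p)*0.000000] = 10.173563; exercise = 7.201429; V(1,0) = max -> 10.173563
  V(1,1) = exp(-r*dt) * [p*0.000000 + (1-p)*0.000000] = 0.000000; exercise = 0.000000; V(1,1) = max -> 0.000000
  V(0,0) = exp(-r*dt) * [p*10.173563 + (1-p)*0.000000] = 4.681859; exercise = 0.000000; V(0,0) = max -> 4.681859


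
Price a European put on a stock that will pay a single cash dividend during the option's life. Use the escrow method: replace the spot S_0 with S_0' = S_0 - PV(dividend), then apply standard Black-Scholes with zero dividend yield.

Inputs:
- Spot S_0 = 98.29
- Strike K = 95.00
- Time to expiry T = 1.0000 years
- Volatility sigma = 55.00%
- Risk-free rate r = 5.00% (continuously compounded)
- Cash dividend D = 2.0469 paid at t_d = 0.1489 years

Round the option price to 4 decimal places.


Answer: Price = 17.4034

Derivation:
PV(D) = D * exp(-r * t_d) = 2.0469 * 0.99258265 = 2.03171742
S_0' = S_0 - PV(D) = 98.2900 - 2.03171742 = 96.25828258
d1 = (ln(S_0'/K) + (r + sigma^2/2)*T) / (sigma*sqrt(T)) = 0.38983296
d2 = d1 - sigma*sqrt(T) = -0.16016704
exp(-rT) = 0.95122942
N(-d1) = 0.34833003; N(-d2) = 0.56362525
P = K * exp(-rT) * N(-d2) - S_0' * N(-d1) = 95.0000 * 0.95122942 * 0.56362525 - 96.25828258 * 0.34833003 = 17.4034


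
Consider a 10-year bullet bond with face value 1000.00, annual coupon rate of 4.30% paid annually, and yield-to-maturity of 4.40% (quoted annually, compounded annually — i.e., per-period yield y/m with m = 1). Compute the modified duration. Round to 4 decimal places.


Coupon per period c = face * coupon_rate / m = 43.000000
Periods per year m = 1; per-period yield y/m = 0.044000
Number of cashflows N = 10
Cashflows (t years, CF_t, discount factor 1/(1+y/m)^(m*t), PV):
  t = 1.0000: CF_t = 43.000000, DF = 0.957854, PV = 41.187739
  t = 2.0000: CF_t = 43.000000, DF = 0.917485, PV = 39.451858
  t = 3.0000: CF_t = 43.000000, DF = 0.878817, PV = 37.789136
  t = 4.0000: CF_t = 43.000000, DF = 0.841779, PV = 36.196490
  t = 5.0000: CF_t = 43.000000, DF = 0.806302, PV = 34.670968
  t = 6.0000: CF_t = 43.000000, DF = 0.772320, PV = 33.209739
  t = 7.0000: CF_t = 43.000000, DF = 0.739770, PV = 31.810095
  t = 8.0000: CF_t = 43.000000, DF = 0.708592, PV = 30.469440
  t = 9.0000: CF_t = 43.000000, DF = 0.678728, PV = 29.185287
  t = 10.0000: CF_t = 1043.000000, DF = 0.650122, PV = 678.077481
Price P = sum_t PV_t = 992.048232
First compute Macaulay numerator sum_t t * PV_t:
  t * PV_t at t = 1.0000: 41.187739
  t * PV_t at t = 2.0000: 78.903715
  t * PV_t at t = 3.0000: 113.367407
  t * PV_t at t = 4.0000: 144.785961
  t * PV_t at t = 5.0000: 173.354838
  t * PV_t at t = 6.0000: 199.258435
  t * PV_t at t = 7.0000: 222.670664
  t * PV_t at t = 8.0000: 243.755517
  t * PV_t at t = 9.0000: 262.667583
  t * PV_t at t = 10.0000: 6780.774812
Macaulay duration D = 8260.726670 / 992.048232 = 8.326941
Modified duration = D / (1 + y/m) = 8.326941 / (1 + 0.044000) = 7.975997

Answer: Modified duration = 7.9760


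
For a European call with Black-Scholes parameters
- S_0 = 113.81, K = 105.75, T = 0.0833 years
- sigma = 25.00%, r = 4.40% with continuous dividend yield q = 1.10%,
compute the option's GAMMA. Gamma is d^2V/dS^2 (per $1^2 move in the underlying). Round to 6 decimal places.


Answer: Gamma = 0.026733

Derivation:
d1 = 1.0921670012; d2 = 1.0200126527
phi(d1) = 0.2197306255; exp(-qT) = 0.9990841197; exp(-rT) = 0.9963415086
Gamma = exp(-qT) * phi(d1) / (S * sigma * sqrt(T)) = 0.9990841197 * 0.2197306255 / (113.8100 * 0.2500 * 0.2886173938) = 0.026733


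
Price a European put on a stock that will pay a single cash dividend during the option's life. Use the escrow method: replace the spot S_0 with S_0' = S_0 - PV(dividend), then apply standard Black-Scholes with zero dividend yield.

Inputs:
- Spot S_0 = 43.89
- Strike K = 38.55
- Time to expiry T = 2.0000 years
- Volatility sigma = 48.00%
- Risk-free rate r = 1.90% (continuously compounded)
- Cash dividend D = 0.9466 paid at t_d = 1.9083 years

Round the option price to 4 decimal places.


Answer: Price = 7.9453

Derivation:
PV(D) = D * exp(-r * t_d) = 0.9466 * 0.96439174 = 0.91289322
S_0' = S_0 - PV(D) = 43.8900 - 0.91289322 = 42.97710678
d1 = (ln(S_0'/K) + (r + sigma^2/2)*T) / (sigma*sqrt(T)) = 0.55553767
d2 = d1 - sigma*sqrt(T) = -0.12328484
exp(-rT) = 0.96271294
N(-d1) = 0.28926348; N(-d2) = 0.54905923
P = K * exp(-rT) * N(-d2) - S_0' * N(-d1) = 38.5500 * 0.96271294 * 0.54905923 - 42.97710678 * 0.28926348 = 7.9453


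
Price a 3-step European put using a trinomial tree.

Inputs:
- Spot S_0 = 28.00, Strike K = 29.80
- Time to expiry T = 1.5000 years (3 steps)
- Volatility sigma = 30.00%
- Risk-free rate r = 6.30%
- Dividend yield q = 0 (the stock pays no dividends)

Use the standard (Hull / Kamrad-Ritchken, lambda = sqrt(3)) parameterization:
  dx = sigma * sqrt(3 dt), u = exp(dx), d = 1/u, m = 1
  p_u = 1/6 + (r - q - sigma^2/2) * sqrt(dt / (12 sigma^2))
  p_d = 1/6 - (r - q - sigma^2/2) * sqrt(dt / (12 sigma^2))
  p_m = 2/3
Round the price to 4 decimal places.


Answer: Price = V(0,0) = 3.5165

Derivation:
dt = T/N = 0.500000; dx = sigma*sqrt(3*dt) = 0.367423
u = exp(dx) = 1.444009; d = 1/u = 0.692516
p_u = 0.178914, p_m = 0.666667, p_d = 0.154419
Discount per step: exp(-r*dt) = 0.968991
Stock lattice S(k, j) with j the centered position index:
  k=0: S(0,+0) = 28.0000
  k=1: S(1,-1) = 19.3905; S(1,+0) = 28.0000; S(1,+1) = 40.4323
  k=2: S(2,-2) = 13.4282; S(2,-1) = 19.3905; S(2,+0) = 28.0000; S(2,+1) = 40.4323; S(2,+2) = 58.3846
  k=3: S(3,-3) = 9.2993; S(3,-2) = 13.4282; S(3,-1) = 19.3905; S(3,+0) = 28.0000; S(3,+1) = 40.4323; S(3,+2) = 58.3846; S(3,+3) = 84.3078
Terminal payoffs V(N, j) = max(K - S_T, 0):
  V(3,-3) = 20.500747; V(3,-2) = 16.371792; V(3,-1) = 10.409543; V(3,+0) = 1.800000; V(3,+1) = 0.000000; V(3,+2) = 0.000000; V(3,+3) = 0.000000
Backward induction: V(k, j) = exp(-r*dt) * [p_u * V(k+1, j+1) + p_m * V(k+1, j) + p_d * V(k+1, j-1)]
  V(2,-2) = exp(-r*dt) * [p_u*10.409543 + p_m*16.371792 + p_d*20.500747] = 15.448285
  V(2,-1) = exp(-r*dt) * [p_u*1.800000 + p_m*10.409543 + p_d*16.371792] = 9.486286
  V(2,+0) = exp(-r*dt) * [p_u*0.000000 + p_m*1.800000 + p_d*10.409543] = 2.720378
  V(2,+1) = exp(-r*dt) * [p_u*0.000000 + p_m*0.000000 + p_d*1.800000] = 0.269335
  V(2,+2) = exp(-r*dt) * [p_u*0.000000 + p_m*0.000000 + p_d*0.000000] = 0.000000
  V(1,-1) = exp(-r*dt) * [p_u*2.720378 + p_m*9.486286 + p_d*15.448285] = 8.911244
  V(1,+0) = exp(-r*dt) * [p_u*0.269335 + p_m*2.720378 + p_d*9.486286] = 3.223482
  V(1,+1) = exp(-r*dt) * [p_u*0.000000 + p_m*0.269335 + p_d*2.720378] = 0.581041
  V(0,+0) = exp(-r*dt) * [p_u*0.581041 + p_m*3.223482 + p_d*8.911244] = 3.516480


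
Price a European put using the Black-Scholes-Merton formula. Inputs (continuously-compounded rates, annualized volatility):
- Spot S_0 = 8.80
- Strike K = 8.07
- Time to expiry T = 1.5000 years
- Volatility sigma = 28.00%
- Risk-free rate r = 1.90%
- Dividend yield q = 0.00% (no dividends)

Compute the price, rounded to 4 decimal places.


d1 = (ln(S/K) + (r - q + 0.5*sigma^2) * T) / (sigma * sqrt(T)) = 0.50709756
d2 = d1 - sigma * sqrt(T) = 0.16416900
exp(-rT) = 0.97190229; exp(-qT) = 1.00000000
P = K * exp(-rT) * N(-d2) - S_0 * exp(-qT) * N(-d1)
N(-d1) = 0.30604318; N(-d2) = 0.43479905
P = 8.0700 * 0.97190229 * 0.43479905 - 8.8000 * 1.00000000 * 0.30604318 = 0.7171

Answer: Price = 0.7171


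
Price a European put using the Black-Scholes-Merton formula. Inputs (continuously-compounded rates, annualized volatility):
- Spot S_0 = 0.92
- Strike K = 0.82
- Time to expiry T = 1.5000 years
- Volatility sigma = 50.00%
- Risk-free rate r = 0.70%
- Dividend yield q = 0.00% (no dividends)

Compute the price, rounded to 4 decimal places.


d1 = (ln(S/K) + (r - q + 0.5*sigma^2) * T) / (sigma * sqrt(T)) = 0.51124007
d2 = d1 - sigma * sqrt(T) = -0.10113236
exp(-rT) = 0.98955493; exp(-qT) = 1.00000000
P = K * exp(-rT) * N(-d2) - S_0 * exp(-qT) * N(-d1)
N(-d1) = 0.30459148; N(-d2) = 0.54027731
P = 0.8200 * 0.98955493 * 0.54027731 - 0.9200 * 1.00000000 * 0.30459148 = 0.1582

Answer: Price = 0.1582


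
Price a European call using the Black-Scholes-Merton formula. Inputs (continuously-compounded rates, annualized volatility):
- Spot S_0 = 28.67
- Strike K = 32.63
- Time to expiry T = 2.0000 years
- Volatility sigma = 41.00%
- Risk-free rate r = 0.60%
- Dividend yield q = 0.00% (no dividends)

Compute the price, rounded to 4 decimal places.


d1 = (ln(S/K) + (r - q + 0.5*sigma^2) * T) / (sigma * sqrt(T)) = 0.08747285
d2 = d1 - sigma * sqrt(T) = -0.49235471
exp(-rT) = 0.98807171; exp(-qT) = 1.00000000
C = S_0 * exp(-qT) * N(d1) - K * exp(-rT) * N(d2)
N(d1) = 0.53485217; N(d2) = 0.31123430
C = 28.6700 * 1.00000000 * 0.53485217 - 32.6300 * 0.98807171 * 0.31123430 = 5.2998

Answer: Price = 5.2998


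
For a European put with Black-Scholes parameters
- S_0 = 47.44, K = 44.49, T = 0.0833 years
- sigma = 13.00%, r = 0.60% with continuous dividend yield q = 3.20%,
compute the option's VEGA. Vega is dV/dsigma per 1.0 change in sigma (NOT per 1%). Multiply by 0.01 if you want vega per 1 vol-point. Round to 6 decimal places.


d1 = 1.6721470714; d2 = 1.6346268102
phi(d1) = 0.0985711706; exp(-qT) = 0.9973379496; exp(-rT) = 0.9995003249
Vega = S * exp(-qT) * phi(d1) * sqrt(T) = 47.4400 * 0.9973379496 * 0.0985711706 * 0.2886173938 = 1.346045

Answer: Vega = 1.346045


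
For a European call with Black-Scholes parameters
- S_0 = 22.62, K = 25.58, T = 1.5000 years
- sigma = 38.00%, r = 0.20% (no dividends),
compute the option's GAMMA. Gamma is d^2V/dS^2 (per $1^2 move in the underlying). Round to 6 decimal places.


Answer: Gamma = 0.037884

Derivation:
d1 = -0.0250886311; d2 = -0.4904916822
phi(d1) = 0.3988167452; exp(-qT) = 1.0000000000; exp(-rT) = 0.9970044955
Gamma = exp(-qT) * phi(d1) / (S * sigma * sqrt(T)) = 1.0000000000 * 0.3988167452 / (22.6200 * 0.3800 * 1.2247448714) = 0.037884


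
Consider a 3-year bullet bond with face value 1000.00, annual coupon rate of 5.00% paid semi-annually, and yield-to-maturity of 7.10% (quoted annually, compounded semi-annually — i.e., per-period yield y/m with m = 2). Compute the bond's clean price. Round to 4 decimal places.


Coupon per period c = face * coupon_rate / m = 25.000000
Periods per year m = 2; per-period yield y/m = 0.035500
Number of cashflows N = 6
Cashflows (t years, CF_t, discount factor 1/(1+y/m)^(m*t), PV):
  t = 0.5000: CF_t = 25.000000, DF = 0.965717, PV = 24.142926
  t = 1.0000: CF_t = 25.000000, DF = 0.932609, PV = 23.315235
  t = 1.5000: CF_t = 25.000000, DF = 0.900637, PV = 22.515920
  t = 2.0000: CF_t = 25.000000, DF = 0.869760, PV = 21.744008
  t = 2.5000: CF_t = 25.000000, DF = 0.839942, PV = 20.998559
  t = 3.0000: CF_t = 1025.000000, DF = 0.811147, PV = 831.425320
Price P = sum_t PV_t = 944.141968

Answer: Price = 944.1420


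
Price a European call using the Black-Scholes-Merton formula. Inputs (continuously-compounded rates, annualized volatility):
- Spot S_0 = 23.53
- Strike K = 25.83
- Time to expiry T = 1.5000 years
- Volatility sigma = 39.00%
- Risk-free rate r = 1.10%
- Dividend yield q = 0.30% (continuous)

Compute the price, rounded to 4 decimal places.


d1 = (ln(S/K) + (r - q + 0.5*sigma^2) * T) / (sigma * sqrt(T)) = 0.06870001
d2 = d1 - sigma * sqrt(T) = -0.40895049
exp(-rT) = 0.98363538; exp(-qT) = 0.99551011
C = S_0 * exp(-qT) * N(d1) - K * exp(-rT) * N(d2)
N(d1) = 0.52738580; N(d2) = 0.34128800
C = 23.5300 * 0.99551011 * 0.52738580 - 25.8300 * 0.98363538 * 0.34128800 = 3.6825

Answer: Price = 3.6825
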